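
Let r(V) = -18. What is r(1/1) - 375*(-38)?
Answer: 14232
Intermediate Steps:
r(1/1) - 375*(-38) = -18 - 375*(-38) = -18 + 14250 = 14232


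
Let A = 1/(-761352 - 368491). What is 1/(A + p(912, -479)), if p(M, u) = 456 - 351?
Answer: 1129843/118633514 ≈ 0.0095238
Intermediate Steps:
p(M, u) = 105
A = -1/1129843 (A = 1/(-1129843) = -1/1129843 ≈ -8.8508e-7)
1/(A + p(912, -479)) = 1/(-1/1129843 + 105) = 1/(118633514/1129843) = 1129843/118633514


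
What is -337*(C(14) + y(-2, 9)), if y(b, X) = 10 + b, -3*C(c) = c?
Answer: -3370/3 ≈ -1123.3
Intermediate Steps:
C(c) = -c/3
-337*(C(14) + y(-2, 9)) = -337*(-⅓*14 + (10 - 2)) = -337*(-14/3 + 8) = -337*10/3 = -3370/3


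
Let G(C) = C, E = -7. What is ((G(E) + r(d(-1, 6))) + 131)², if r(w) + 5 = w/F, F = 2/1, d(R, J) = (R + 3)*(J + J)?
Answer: 17161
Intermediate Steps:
d(R, J) = 2*J*(3 + R) (d(R, J) = (3 + R)*(2*J) = 2*J*(3 + R))
F = 2 (F = 2*1 = 2)
r(w) = -5 + w/2
((G(E) + r(d(-1, 6))) + 131)² = ((-7 + (-5 + (2*6*(3 - 1))/2)) + 131)² = ((-7 + (-5 + (2*6*2)/2)) + 131)² = ((-7 + (-5 + (½)*24)) + 131)² = ((-7 + (-5 + 12)) + 131)² = ((-7 + 7) + 131)² = (0 + 131)² = 131² = 17161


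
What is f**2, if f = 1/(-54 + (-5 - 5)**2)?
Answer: 1/2116 ≈ 0.00047259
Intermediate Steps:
f = 1/46 (f = 1/(-54 + (-10)**2) = 1/(-54 + 100) = 1/46 ≈ 0.021739)
f**2 = (1/46)**2 = 1/2116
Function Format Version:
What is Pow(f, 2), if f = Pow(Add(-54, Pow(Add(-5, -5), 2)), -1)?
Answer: Rational(1, 2116) ≈ 0.00047259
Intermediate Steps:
f = Rational(1, 46) (f = Pow(Add(-54, Pow(-10, 2)), -1) = Pow(Add(-54, 100), -1) = Pow(46, -1) = Rational(1, 46) ≈ 0.021739)
Pow(f, 2) = Pow(Rational(1, 46), 2) = Rational(1, 2116)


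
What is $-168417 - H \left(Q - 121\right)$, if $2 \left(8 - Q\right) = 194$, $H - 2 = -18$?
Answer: $-171777$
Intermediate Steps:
$H = -16$ ($H = 2 - 18 = -16$)
$Q = -89$ ($Q = 8 - 97 = -89$)
$-168417 - H \left(Q - 121\right) = -168417 - - 16 \left(-89 - 121\right) = -168417 - \left(-16\right) \left(-210\right) = -168417 - 3360 = -171777$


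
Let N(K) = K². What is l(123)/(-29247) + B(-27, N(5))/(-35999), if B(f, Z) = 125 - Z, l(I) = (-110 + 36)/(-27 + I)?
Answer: -139053637/50537412144 ≈ -0.0027515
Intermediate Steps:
l(I) = -74/(-27 + I)
l(123)/(-29247) + B(-27, N(5))/(-35999) = -74/(-27 + 123)/(-29247) + (125 - 1*5²)/(-35999) = -74/96*(-1/29247) + (125 - 1*25)*(-1/35999) = -74*1/96*(-1/29247) + (125 - 25)*(-1/35999) = -37/48*(-1/29247) + 100*(-1/35999) = 37/1403856 - 100/35999 = -139053637/50537412144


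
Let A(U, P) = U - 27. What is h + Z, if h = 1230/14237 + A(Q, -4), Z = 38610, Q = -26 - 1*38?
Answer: 548396233/14237 ≈ 38519.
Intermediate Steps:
Q = -64 (Q = -26 - 38 = -64)
A(U, P) = -27 + U
h = -1294337/14237 (h = 1230/14237 + (-27 - 64) = 1230*(1/14237) - 91 = 1230/14237 - 91 = -1294337/14237 ≈ -90.914)
h + Z = -1294337/14237 + 38610 = 548396233/14237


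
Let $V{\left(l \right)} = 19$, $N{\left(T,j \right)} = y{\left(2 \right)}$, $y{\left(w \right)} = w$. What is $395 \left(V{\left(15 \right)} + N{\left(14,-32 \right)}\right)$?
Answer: $8295$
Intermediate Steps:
$N{\left(T,j \right)} = 2$
$395 \left(V{\left(15 \right)} + N{\left(14,-32 \right)}\right) = 395 \left(19 + 2\right) = 395 \cdot 21 = 8295$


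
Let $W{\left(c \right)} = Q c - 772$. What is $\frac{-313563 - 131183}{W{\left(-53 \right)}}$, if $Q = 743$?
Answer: $\frac{444746}{40151} \approx 11.077$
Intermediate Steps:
$W{\left(c \right)} = -772 + 743 c$ ($W{\left(c \right)} = 743 c - 772 = -772 + 743 c$)
$\frac{-313563 - 131183}{W{\left(-53 \right)}} = \frac{-313563 - 131183}{-772 + 743 \left(-53\right)} = \frac{-313563 - 131183}{-772 - 39379} = - \frac{444746}{-40151} = \left(-444746\right) \left(- \frac{1}{40151}\right) = \frac{444746}{40151}$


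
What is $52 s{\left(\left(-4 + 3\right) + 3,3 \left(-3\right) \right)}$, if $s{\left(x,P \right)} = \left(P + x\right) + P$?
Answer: $-832$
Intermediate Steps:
$s{\left(x,P \right)} = x + 2 P$
$52 s{\left(\left(-4 + 3\right) + 3,3 \left(-3\right) \right)} = 52 \left(\left(\left(-4 + 3\right) + 3\right) + 2 \cdot 3 \left(-3\right)\right) = 52 \left(\left(-1 + 3\right) + 2 \left(-9\right)\right) = 52 \left(2 - 18\right) = 52 \left(-16\right) = -832$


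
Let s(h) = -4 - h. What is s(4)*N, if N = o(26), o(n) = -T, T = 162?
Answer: 1296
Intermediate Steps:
o(n) = -162 (o(n) = -1*162 = -162)
N = -162
s(4)*N = (-4 - 1*4)*(-162) = (-4 - 4)*(-162) = -8*(-162) = 1296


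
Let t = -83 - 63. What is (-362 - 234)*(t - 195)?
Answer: 203236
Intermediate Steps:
t = -146
(-362 - 234)*(t - 195) = (-362 - 234)*(-146 - 195) = -596*(-341) = 203236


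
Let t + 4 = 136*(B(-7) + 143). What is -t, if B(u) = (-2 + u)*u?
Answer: -28012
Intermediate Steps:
B(u) = u*(-2 + u)
t = 28012 (t = -4 + 136*(-7*(-2 - 7) + 143) = -4 + 136*(-7*(-9) + 143) = -4 + 136*(63 + 143) = -4 + 136*206 = -4 + 28016 = 28012)
-t = -1*28012 = -28012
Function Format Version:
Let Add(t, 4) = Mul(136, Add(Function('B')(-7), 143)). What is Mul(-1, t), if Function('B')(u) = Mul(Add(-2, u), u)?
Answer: -28012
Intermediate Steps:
Function('B')(u) = Mul(u, Add(-2, u))
t = 28012 (t = Add(-4, Mul(136, Add(Mul(-7, Add(-2, -7)), 143))) = Add(-4, Mul(136, Add(Mul(-7, -9), 143))) = Add(-4, Mul(136, Add(63, 143))) = Add(-4, Mul(136, 206)) = Add(-4, 28016) = 28012)
Mul(-1, t) = Mul(-1, 28012) = -28012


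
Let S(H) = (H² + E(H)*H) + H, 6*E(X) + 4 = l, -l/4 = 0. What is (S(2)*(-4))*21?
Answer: -392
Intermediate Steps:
l = 0 (l = -4*0 = 0)
E(X) = -⅔ (E(X) = -⅔ + (⅙)*0 = -⅔ + 0 = -⅔)
S(H) = H² + H/3 (S(H) = (H² - 2*H/3) + H = H² + H/3)
(S(2)*(-4))*21 = ((2*(⅓ + 2))*(-4))*21 = ((2*(7/3))*(-4))*21 = ((14/3)*(-4))*21 = -56/3*21 = -392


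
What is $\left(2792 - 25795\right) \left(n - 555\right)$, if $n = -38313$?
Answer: $894080604$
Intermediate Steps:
$\left(2792 - 25795\right) \left(n - 555\right) = \left(2792 - 25795\right) \left(-38313 - 555\right) = \left(-23003\right) \left(-38868\right) = 894080604$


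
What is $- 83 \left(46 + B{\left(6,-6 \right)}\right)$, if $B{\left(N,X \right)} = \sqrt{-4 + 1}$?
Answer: $-3818 - 83 i \sqrt{3} \approx -3818.0 - 143.76 i$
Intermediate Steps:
$B{\left(N,X \right)} = i \sqrt{3}$ ($B{\left(N,X \right)} = \sqrt{-3} = i \sqrt{3}$)
$- 83 \left(46 + B{\left(6,-6 \right)}\right) = - 83 \left(46 + i \sqrt{3}\right) = -3818 - 83 i \sqrt{3}$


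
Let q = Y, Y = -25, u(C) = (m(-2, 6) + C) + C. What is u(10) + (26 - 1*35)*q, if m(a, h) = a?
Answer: 243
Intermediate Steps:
u(C) = -2 + 2*C (u(C) = (-2 + C) + C = -2 + 2*C)
q = -25
u(10) + (26 - 1*35)*q = (-2 + 2*10) + (26 - 1*35)*(-25) = (-2 + 20) + (26 - 35)*(-25) = 18 - 9*(-25) = 18 + 225 = 243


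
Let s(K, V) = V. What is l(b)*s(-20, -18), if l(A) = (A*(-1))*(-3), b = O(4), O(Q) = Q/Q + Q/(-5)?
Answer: -54/5 ≈ -10.800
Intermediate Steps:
O(Q) = 1 - Q/5 (O(Q) = 1 + Q*(-⅕) = 1 - Q/5)
b = ⅕ (b = 1 - ⅕*4 = 1 - ⅘ = ⅕ ≈ 0.20000)
l(A) = 3*A (l(A) = -A*(-3) = 3*A)
l(b)*s(-20, -18) = (3*(⅕))*(-18) = (⅗)*(-18) = -54/5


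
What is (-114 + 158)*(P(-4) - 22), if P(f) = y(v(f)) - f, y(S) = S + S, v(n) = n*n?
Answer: 616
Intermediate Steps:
v(n) = n²
y(S) = 2*S
P(f) = -f + 2*f² (P(f) = 2*f² - f = -f + 2*f²)
(-114 + 158)*(P(-4) - 22) = (-114 + 158)*(-4*(-1 + 2*(-4)) - 22) = 44*(-4*(-1 - 8) - 22) = 44*(-4*(-9) - 22) = 44*(36 - 22) = 44*14 = 616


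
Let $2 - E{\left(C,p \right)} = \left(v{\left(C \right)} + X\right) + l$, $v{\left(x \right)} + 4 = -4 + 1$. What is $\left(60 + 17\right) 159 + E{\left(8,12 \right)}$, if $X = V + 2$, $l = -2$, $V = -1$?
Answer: $12253$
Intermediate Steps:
$v{\left(x \right)} = -7$ ($v{\left(x \right)} = -4 + \left(-4 + 1\right) = -4 - 3 = -7$)
$X = 1$ ($X = -1 + 2 = 1$)
$E{\left(C,p \right)} = 10$ ($E{\left(C,p \right)} = 2 - \left(\left(-7 + 1\right) - 2\right) = 2 - \left(-6 - 2\right) = 2 - -8 = 2 + 8 = 10$)
$\left(60 + 17\right) 159 + E{\left(8,12 \right)} = \left(60 + 17\right) 159 + 10 = 77 \cdot 159 + 10 = 12243 + 10 = 12253$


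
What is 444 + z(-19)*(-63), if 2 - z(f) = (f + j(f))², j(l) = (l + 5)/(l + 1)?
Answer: 191134/9 ≈ 21237.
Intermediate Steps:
j(l) = (5 + l)/(1 + l)
z(f) = 2 - (f + (5 + f)/(1 + f))²
444 + z(-19)*(-63) = 444 + (2 - (5 + (-19)² + 2*(-19))²/(1 - 19)²)*(-63) = 444 + (2 - 1*(5 + 361 - 38)²/(-18)²)*(-63) = 444 + (2 - 1*1/324*328²)*(-63) = 444 + (2 - 1*1/324*107584)*(-63) = 444 + (2 - 26896/81)*(-63) = 444 - 26734/81*(-63) = 444 + 187138/9 = 191134/9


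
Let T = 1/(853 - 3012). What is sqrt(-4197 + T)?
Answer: 2*I*sqrt(4890849629)/2159 ≈ 64.784*I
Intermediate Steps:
T = -1/2159 (T = 1/(-2159) = -1/2159 ≈ -0.00046318)
sqrt(-4197 + T) = sqrt(-4197 - 1/2159) = sqrt(-9061324/2159) = 2*I*sqrt(4890849629)/2159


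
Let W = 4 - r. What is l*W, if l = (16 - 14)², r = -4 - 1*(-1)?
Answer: 28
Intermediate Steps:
r = -3 (r = -4 + 1 = -3)
W = 7 (W = 4 - 1*(-3) = 4 + 3 = 7)
l = 4 (l = 2² = 4)
l*W = 4*7 = 28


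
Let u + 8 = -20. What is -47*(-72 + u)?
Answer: 4700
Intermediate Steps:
u = -28 (u = -8 - 20 = -28)
-47*(-72 + u) = -47*(-72 - 28) = -47*(-100) = 4700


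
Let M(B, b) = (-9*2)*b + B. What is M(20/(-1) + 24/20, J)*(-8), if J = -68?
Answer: -48208/5 ≈ -9641.6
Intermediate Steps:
M(B, b) = B - 18*b (M(B, b) = -18*b + B = B - 18*b)
M(20/(-1) + 24/20, J)*(-8) = ((20/(-1) + 24/20) - 18*(-68))*(-8) = ((20*(-1) + 24*(1/20)) + 1224)*(-8) = ((-20 + 6/5) + 1224)*(-8) = (-94/5 + 1224)*(-8) = (6026/5)*(-8) = -48208/5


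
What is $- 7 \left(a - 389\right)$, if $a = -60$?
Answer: $3143$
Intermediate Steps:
$- 7 \left(a - 389\right) = - 7 \left(-60 - 389\right) = \left(-7\right) \left(-449\right) = 3143$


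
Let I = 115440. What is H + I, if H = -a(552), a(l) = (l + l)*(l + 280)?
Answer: -803088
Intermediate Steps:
a(l) = 2*l*(280 + l) (a(l) = (2*l)*(280 + l) = 2*l*(280 + l))
H = -918528 (H = -2*552*(280 + 552) = -2*552*832 = -1*918528 = -918528)
H + I = -918528 + 115440 = -803088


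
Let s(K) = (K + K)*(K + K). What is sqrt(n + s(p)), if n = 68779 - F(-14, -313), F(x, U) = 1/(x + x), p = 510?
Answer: sqrt(217399091)/14 ≈ 1053.2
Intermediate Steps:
F(x, U) = 1/(2*x)
n = 1925813/28 (n = 68779 - 1/(2*(-14)) = 68779 - (-1)/(2*14) = 68779 - 1*(-1/28) = 68779 + 1/28 = 1925813/28 ≈ 68779.)
s(K) = 4*K**2 (s(K) = (2*K)*(2*K) = 4*K**2)
sqrt(n + s(p)) = sqrt(1925813/28 + 4*510**2) = sqrt(1925813/28 + 4*260100) = sqrt(1925813/28 + 1040400) = sqrt(31057013/28) = sqrt(217399091)/14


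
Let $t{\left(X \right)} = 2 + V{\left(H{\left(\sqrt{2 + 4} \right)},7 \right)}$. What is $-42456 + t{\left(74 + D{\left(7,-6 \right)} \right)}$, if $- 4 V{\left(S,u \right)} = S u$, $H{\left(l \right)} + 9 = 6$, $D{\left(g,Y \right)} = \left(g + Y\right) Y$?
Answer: $- \frac{169795}{4} \approx -42449.0$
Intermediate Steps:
$D{\left(g,Y \right)} = Y \left(Y + g\right)$ ($D{\left(g,Y \right)} = \left(Y + g\right) Y = Y \left(Y + g\right)$)
$H{\left(l \right)} = -3$ ($H{\left(l \right)} = -9 + 6 = -3$)
$V{\left(S,u \right)} = - \frac{S u}{4}$
$t{\left(X \right)} = \frac{29}{4}$ ($t{\left(X \right)} = 2 - \left(- \frac{3}{4}\right) 7 = 2 + \frac{21}{4} = \frac{29}{4}$)
$-42456 + t{\left(74 + D{\left(7,-6 \right)} \right)} = -42456 + \frac{29}{4} = - \frac{169795}{4}$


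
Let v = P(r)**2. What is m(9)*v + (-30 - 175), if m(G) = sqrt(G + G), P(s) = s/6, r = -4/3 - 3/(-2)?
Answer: -205 + sqrt(2)/432 ≈ -205.00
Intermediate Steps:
r = 1/6 (r = -4*1/3 - 3*(-1/2) = -4/3 + 3/2 = 1/6 ≈ 0.16667)
P(s) = s/6 (P(s) = s*(1/6) = s/6)
m(G) = sqrt(2)*sqrt(G) (m(G) = sqrt(2*G) = sqrt(2)*sqrt(G))
v = 1/1296 (v = ((1/6)*(1/6))**2 = (1/36)**2 = 1/1296 ≈ 0.00077160)
m(9)*v + (-30 - 175) = (sqrt(2)*sqrt(9))*(1/1296) + (-30 - 175) = (sqrt(2)*3)*(1/1296) - 205 = (3*sqrt(2))*(1/1296) - 205 = sqrt(2)/432 - 205 = -205 + sqrt(2)/432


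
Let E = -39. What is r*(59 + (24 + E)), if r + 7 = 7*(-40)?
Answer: -12628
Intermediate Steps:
r = -287 (r = -7 + 7*(-40) = -7 - 280 = -287)
r*(59 + (24 + E)) = -287*(59 + (24 - 39)) = -287*(59 - 15) = -287*44 = -12628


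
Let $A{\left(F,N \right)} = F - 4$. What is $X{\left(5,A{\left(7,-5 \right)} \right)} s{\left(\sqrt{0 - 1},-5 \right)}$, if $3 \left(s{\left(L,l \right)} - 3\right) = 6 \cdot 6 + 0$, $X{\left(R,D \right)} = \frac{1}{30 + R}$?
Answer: $\frac{3}{7} \approx 0.42857$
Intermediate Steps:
$A{\left(F,N \right)} = -4 + F$
$s{\left(L,l \right)} = 15$ ($s{\left(L,l \right)} = 3 + \frac{6 \cdot 6 + 0}{3} = 3 + \frac{36 + 0}{3} = 3 + \frac{1}{3} \cdot 36 = 3 + 12 = 15$)
$X{\left(5,A{\left(7,-5 \right)} \right)} s{\left(\sqrt{0 - 1},-5 \right)} = \frac{1}{30 + 5} \cdot 15 = \frac{1}{35} \cdot 15 = \frac{3}{7}$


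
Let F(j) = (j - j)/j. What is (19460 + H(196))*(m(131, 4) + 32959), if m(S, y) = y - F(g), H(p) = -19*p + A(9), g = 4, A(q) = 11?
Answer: 519068361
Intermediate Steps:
H(p) = 11 - 19*p (H(p) = -19*p + 11 = 11 - 19*p)
F(j) = 0 (F(j) = 0/j = 0)
m(S, y) = y (m(S, y) = y - 1*0 = y + 0 = y)
(19460 + H(196))*(m(131, 4) + 32959) = (19460 + (11 - 19*196))*(4 + 32959) = (19460 + (11 - 3724))*32963 = (19460 - 3713)*32963 = 15747*32963 = 519068361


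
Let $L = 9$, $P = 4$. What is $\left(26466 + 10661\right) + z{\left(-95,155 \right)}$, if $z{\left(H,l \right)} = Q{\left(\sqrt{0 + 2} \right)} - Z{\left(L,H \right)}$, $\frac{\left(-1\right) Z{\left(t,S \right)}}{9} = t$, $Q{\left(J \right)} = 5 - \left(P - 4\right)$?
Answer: $37213$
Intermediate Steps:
$Q{\left(J \right)} = 5$ ($Q{\left(J \right)} = 5 - \left(4 - 4\right) = 5 - 0 = 5 + 0 = 5$)
$Z{\left(t,S \right)} = - 9 t$
$z{\left(H,l \right)} = 86$ ($z{\left(H,l \right)} = 5 - \left(-9\right) 9 = 5 - -81 = 5 + 81 = 86$)
$\left(26466 + 10661\right) + z{\left(-95,155 \right)} = \left(26466 + 10661\right) + 86 = 37127 + 86 = 37213$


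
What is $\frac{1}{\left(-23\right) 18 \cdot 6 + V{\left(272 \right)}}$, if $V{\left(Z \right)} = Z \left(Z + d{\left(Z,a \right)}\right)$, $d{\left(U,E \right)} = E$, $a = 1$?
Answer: $\frac{1}{71772} \approx 1.3933 \cdot 10^{-5}$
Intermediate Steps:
$V{\left(Z \right)} = Z \left(1 + Z\right)$ ($V{\left(Z \right)} = Z \left(Z + 1\right) = Z \left(1 + Z\right)$)
$\frac{1}{\left(-23\right) 18 \cdot 6 + V{\left(272 \right)}} = \frac{1}{\left(-23\right) 18 \cdot 6 + 272 \left(1 + 272\right)} = \frac{1}{\left(-414\right) 6 + 272 \cdot 273} = \frac{1}{-2484 + 74256} = \frac{1}{71772}$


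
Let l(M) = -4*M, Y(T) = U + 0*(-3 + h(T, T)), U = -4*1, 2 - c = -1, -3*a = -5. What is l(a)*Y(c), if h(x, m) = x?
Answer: 80/3 ≈ 26.667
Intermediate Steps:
a = 5/3 (a = -⅓*(-5) = 5/3 ≈ 1.6667)
c = 3 (c = 2 - 1*(-1) = 2 + 1 = 3)
U = -4
Y(T) = -4 (Y(T) = -4 + 0*(-3 + T) = -4 + 0 = -4)
l(a)*Y(c) = -4*5/3*(-4) = -20/3*(-4) = 80/3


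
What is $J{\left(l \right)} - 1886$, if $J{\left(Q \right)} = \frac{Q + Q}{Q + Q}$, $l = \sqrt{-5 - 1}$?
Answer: $-1885$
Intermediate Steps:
$l = i \sqrt{6}$ ($l = \sqrt{-6} = i \sqrt{6} \approx 2.4495 i$)
$J{\left(Q \right)} = 1$ ($J{\left(Q \right)} = \frac{2 Q}{2 Q} = 2 Q \frac{1}{2 Q} = 1$)
$J{\left(l \right)} - 1886 = 1 - 1886 = -1885$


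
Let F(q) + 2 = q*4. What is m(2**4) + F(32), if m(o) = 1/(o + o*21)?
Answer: 44353/352 ≈ 126.00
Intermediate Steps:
m(o) = 1/(22*o) (m(o) = 1/(o + 21*o) = 1/(22*o))
F(q) = -2 + 4*q (F(q) = -2 + q*4 = -2 + 4*q)
m(2**4) + F(32) = 1/(22*(2**4)) + (-2 + 4*32) = (1/22)/16 + (-2 + 128) = (1/22)*(1/16) + 126 = 1/352 + 126 = 44353/352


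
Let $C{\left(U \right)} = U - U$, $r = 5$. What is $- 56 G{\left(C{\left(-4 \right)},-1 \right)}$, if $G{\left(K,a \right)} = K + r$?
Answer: $-280$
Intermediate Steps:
$C{\left(U \right)} = 0$
$G{\left(K,a \right)} = 5 + K$ ($G{\left(K,a \right)} = K + 5 = 5 + K$)
$- 56 G{\left(C{\left(-4 \right)},-1 \right)} = - 56 \left(5 + 0\right) = \left(-56\right) 5 = -280$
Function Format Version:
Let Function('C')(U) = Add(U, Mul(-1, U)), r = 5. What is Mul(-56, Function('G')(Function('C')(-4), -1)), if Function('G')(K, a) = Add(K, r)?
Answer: -280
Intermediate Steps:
Function('C')(U) = 0
Function('G')(K, a) = Add(5, K) (Function('G')(K, a) = Add(K, 5) = Add(5, K))
Mul(-56, Function('G')(Function('C')(-4), -1)) = Mul(-56, Add(5, 0)) = Mul(-56, 5) = -280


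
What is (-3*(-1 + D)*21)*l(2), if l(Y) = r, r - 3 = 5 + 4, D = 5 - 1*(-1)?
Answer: -3780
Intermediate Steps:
D = 6 (D = 5 + 1 = 6)
r = 12 (r = 3 + (5 + 4) = 3 + 9 = 12)
l(Y) = 12
(-3*(-1 + D)*21)*l(2) = (-3*(-1 + 6)*21)*12 = (-3*5*21)*12 = -15*21*12 = -315*12 = -3780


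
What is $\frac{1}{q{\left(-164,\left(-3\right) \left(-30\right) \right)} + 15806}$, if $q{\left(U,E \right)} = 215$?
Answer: $\frac{1}{16021} \approx 6.2418 \cdot 10^{-5}$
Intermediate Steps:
$\frac{1}{q{\left(-164,\left(-3\right) \left(-30\right) \right)} + 15806} = \frac{1}{215 + 15806} = \frac{1}{16021}$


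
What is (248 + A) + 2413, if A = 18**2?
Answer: 2985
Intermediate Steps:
A = 324
(248 + A) + 2413 = (248 + 324) + 2413 = 572 + 2413 = 2985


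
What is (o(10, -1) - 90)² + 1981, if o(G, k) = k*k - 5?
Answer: 10817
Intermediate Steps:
o(G, k) = -5 + k² (o(G, k) = k² - 5 = -5 + k²)
(o(10, -1) - 90)² + 1981 = ((-5 + (-1)²) - 90)² + 1981 = ((-5 + 1) - 90)² + 1981 = (-4 - 90)² + 1981 = (-94)² + 1981 = 8836 + 1981 = 10817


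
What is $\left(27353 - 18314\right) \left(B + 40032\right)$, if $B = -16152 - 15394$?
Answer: $76704954$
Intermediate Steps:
$B = -31546$
$\left(27353 - 18314\right) \left(B + 40032\right) = \left(27353 - 18314\right) \left(-31546 + 40032\right) = 9039 \cdot 8486 = 76704954$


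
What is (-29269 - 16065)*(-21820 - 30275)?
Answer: 2361674730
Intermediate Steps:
(-29269 - 16065)*(-21820 - 30275) = -45334*(-52095) = 2361674730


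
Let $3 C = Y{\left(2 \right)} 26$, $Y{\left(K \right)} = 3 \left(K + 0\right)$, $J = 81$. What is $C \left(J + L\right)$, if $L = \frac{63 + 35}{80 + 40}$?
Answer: $\frac{63817}{15} \approx 4254.5$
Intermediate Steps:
$Y{\left(K \right)} = 3 K$
$L = \frac{49}{60}$ ($L = \frac{98}{120} = 98 \cdot \frac{1}{120} = \frac{49}{60} \approx 0.81667$)
$C = 52$ ($C = \frac{3 \cdot 2 \cdot 26}{3} = \frac{6 \cdot 26}{3} = \frac{1}{3} \cdot 156 = 52$)
$C \left(J + L\right) = 52 \left(81 + \frac{49}{60}\right) = 52 \cdot \frac{4909}{60} = \frac{63817}{15}$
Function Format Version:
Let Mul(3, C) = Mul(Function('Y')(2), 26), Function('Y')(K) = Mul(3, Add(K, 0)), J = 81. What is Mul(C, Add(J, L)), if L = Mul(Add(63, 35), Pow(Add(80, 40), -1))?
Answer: Rational(63817, 15) ≈ 4254.5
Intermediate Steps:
Function('Y')(K) = Mul(3, K)
L = Rational(49, 60) (L = Mul(98, Pow(120, -1)) = Mul(98, Rational(1, 120)) = Rational(49, 60) ≈ 0.81667)
C = 52 (C = Mul(Rational(1, 3), Mul(Mul(3, 2), 26)) = Mul(Rational(1, 3), Mul(6, 26)) = Mul(Rational(1, 3), 156) = 52)
Mul(C, Add(J, L)) = Mul(52, Add(81, Rational(49, 60))) = Mul(52, Rational(4909, 60)) = Rational(63817, 15)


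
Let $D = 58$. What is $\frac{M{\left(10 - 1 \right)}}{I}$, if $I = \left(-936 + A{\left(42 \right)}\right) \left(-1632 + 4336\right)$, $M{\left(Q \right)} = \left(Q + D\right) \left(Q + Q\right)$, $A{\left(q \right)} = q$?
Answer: $- \frac{201}{402896} \approx -0.00049889$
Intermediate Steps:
$M{\left(Q \right)} = 2 Q \left(58 + Q\right)$ ($M{\left(Q \right)} = \left(Q + 58\right) \left(Q + Q\right) = \left(58 + Q\right) 2 Q = 2 Q \left(58 + Q\right)$)
$I = -2417376$ ($I = \left(-936 + 42\right) \left(-1632 + 4336\right) = \left(-894\right) 2704 = -2417376$)
$\frac{M{\left(10 - 1 \right)}}{I} = \frac{2 \left(10 - 1\right) \left(58 + \left(10 - 1\right)\right)}{-2417376} = 2 \cdot 9 \left(58 + 9\right) \left(- \frac{1}{2417376}\right) = 2 \cdot 9 \cdot 67 \left(- \frac{1}{2417376}\right) = 1206 \left(- \frac{1}{2417376}\right) = - \frac{201}{402896}$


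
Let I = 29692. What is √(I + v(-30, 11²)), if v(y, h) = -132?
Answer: 2*√7390 ≈ 171.93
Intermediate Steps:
√(I + v(-30, 11²)) = √(29692 - 132) = √29560 = 2*√7390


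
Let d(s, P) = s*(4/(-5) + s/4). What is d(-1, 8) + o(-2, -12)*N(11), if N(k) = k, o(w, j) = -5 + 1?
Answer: -859/20 ≈ -42.950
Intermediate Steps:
d(s, P) = s*(-⅘ + s/4) (d(s, P) = s*(4*(-⅕) + s*(¼)) = s*(-⅘ + s/4))
o(w, j) = -4
d(-1, 8) + o(-2, -12)*N(11) = (1/20)*(-1)*(-16 + 5*(-1)) - 4*11 = (1/20)*(-1)*(-16 - 5) - 44 = (1/20)*(-1)*(-21) - 44 = 21/20 - 44 = -859/20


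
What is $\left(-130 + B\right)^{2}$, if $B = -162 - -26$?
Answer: $70756$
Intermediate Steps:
$B = -136$ ($B = -162 + 26 = -136$)
$\left(-130 + B\right)^{2} = \left(-130 - 136\right)^{2} = \left(-266\right)^{2} = 70756$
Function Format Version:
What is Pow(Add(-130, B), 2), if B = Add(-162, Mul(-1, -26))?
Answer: 70756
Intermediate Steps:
B = -136 (B = Add(-162, 26) = -136)
Pow(Add(-130, B), 2) = Pow(Add(-130, -136), 2) = Pow(-266, 2) = 70756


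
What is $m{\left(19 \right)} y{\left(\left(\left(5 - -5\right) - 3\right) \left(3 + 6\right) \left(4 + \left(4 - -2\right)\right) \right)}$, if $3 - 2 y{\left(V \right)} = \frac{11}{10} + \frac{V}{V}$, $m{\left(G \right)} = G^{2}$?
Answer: $\frac{3249}{20} \approx 162.45$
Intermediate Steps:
$y{\left(V \right)} = \frac{9}{20}$ ($y{\left(V \right)} = \frac{3}{2} - \frac{\frac{11}{10} + \frac{V}{V}}{2} = \frac{3}{2} - \frac{11 \cdot \frac{1}{10} + 1}{2} = \frac{3}{2} - \frac{\frac{11}{10} + 1}{2} = \frac{3}{2} - \frac{21}{20} = \frac{9}{20}$)
$m{\left(19 \right)} y{\left(\left(\left(5 - -5\right) - 3\right) \left(3 + 6\right) \left(4 + \left(4 - -2\right)\right) \right)} = 19^{2} \cdot \frac{9}{20} = 361 \cdot \frac{9}{20} = \frac{3249}{20}$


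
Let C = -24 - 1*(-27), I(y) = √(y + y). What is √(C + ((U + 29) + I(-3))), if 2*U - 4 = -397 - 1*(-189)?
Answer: √(-70 + I*√6) ≈ 0.1464 + 8.3679*I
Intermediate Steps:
U = -102 (U = 2 + (-397 - 1*(-189))/2 = 2 + (-397 + 189)/2 = 2 + (½)*(-208) = 2 - 104 = -102)
I(y) = √2*√y (I(y) = √(2*y) = √2*√y)
C = 3 (C = -24 + 27 = 3)
√(C + ((U + 29) + I(-3))) = √(3 + ((-102 + 29) + √2*√(-3))) = √(3 + (-73 + √2*(I*√3))) = √(3 + (-73 + I*√6)) = √(-70 + I*√6)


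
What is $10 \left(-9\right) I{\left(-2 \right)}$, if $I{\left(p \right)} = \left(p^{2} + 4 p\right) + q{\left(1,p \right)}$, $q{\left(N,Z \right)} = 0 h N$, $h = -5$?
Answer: $360$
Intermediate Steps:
$q{\left(N,Z \right)} = 0$ ($q{\left(N,Z \right)} = 0 \left(-5\right) N = 0 N = 0$)
$I{\left(p \right)} = p^{2} + 4 p$ ($I{\left(p \right)} = \left(p^{2} + 4 p\right) + 0 = p^{2} + 4 p$)
$10 \left(-9\right) I{\left(-2 \right)} = 10 \left(-9\right) \left(- 2 \left(4 - 2\right)\right) = - 90 \left(\left(-2\right) 2\right) = \left(-90\right) \left(-4\right) = 360$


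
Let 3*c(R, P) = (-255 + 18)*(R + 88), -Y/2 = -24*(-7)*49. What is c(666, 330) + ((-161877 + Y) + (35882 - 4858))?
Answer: -206883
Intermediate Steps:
Y = -16464 (Y = -2*(-24*(-7))*49 = -336*49 = -2*8232 = -16464)
c(R, P) = -6952 - 79*R (c(R, P) = ((-255 + 18)*(R + 88))/3 = (-237*(88 + R))/3 = (-20856 - 237*R)/3 = -6952 - 79*R)
c(666, 330) + ((-161877 + Y) + (35882 - 4858)) = (-6952 - 79*666) + ((-161877 - 16464) + (35882 - 4858)) = (-6952 - 52614) + (-178341 + 31024) = -59566 - 147317 = -206883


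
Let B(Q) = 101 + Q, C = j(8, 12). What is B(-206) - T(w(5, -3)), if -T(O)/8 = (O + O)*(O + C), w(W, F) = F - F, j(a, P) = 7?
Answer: -105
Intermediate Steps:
C = 7
w(W, F) = 0
T(O) = -16*O*(7 + O) (T(O) = -8*(O + O)*(O + 7) = -8*2*O*(7 + O) = -16*O*(7 + O))
B(-206) - T(w(5, -3)) = (101 - 206) - (-16)*0*(7 + 0) = -105 - (-16)*0*7 = -105 - 1*0 = -105 + 0 = -105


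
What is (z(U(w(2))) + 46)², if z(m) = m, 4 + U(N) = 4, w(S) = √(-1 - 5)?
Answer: 2116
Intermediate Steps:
w(S) = I*√6 (w(S) = √(-6) = I*√6)
U(N) = 0 (U(N) = -4 + 4 = 0)
(z(U(w(2))) + 46)² = (0 + 46)² = 46² = 2116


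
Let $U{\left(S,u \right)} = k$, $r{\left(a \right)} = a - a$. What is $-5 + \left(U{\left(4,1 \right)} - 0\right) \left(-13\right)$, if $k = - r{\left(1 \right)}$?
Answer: $-5$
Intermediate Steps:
$r{\left(a \right)} = 0$
$k = 0$ ($k = \left(-1\right) 0 = 0$)
$U{\left(S,u \right)} = 0$
$-5 + \left(U{\left(4,1 \right)} - 0\right) \left(-13\right) = -5 + \left(0 - 0\right) \left(-13\right) = -5 + \left(0 + 0\right) \left(-13\right) = -5 + 0 \left(-13\right) = -5 + 0 = -5$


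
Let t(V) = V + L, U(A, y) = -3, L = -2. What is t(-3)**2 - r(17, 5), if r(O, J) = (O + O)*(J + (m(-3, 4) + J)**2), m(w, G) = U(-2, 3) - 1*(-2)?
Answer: -689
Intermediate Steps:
t(V) = -2 + V (t(V) = V - 2 = -2 + V)
m(w, G) = -1 (m(w, G) = -3 - 1*(-2) = -3 + 2 = -1)
r(O, J) = 2*O*(J + (-1 + J)**2) (r(O, J) = (O + O)*(J + (-1 + J)**2) = (2*O)*(J + (-1 + J)**2) = 2*O*(J + (-1 + J)**2))
t(-3)**2 - r(17, 5) = (-2 - 3)**2 - 2*17*(5 + (-1 + 5)**2) = (-5)**2 - 2*17*(5 + 4**2) = 25 - 2*17*(5 + 16) = 25 - 2*17*21 = 25 - 1*714 = 25 - 714 = -689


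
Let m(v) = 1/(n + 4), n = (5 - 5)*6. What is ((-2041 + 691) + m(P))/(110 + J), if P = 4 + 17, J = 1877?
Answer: -5399/7948 ≈ -0.67929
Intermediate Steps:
n = 0 (n = 0*6 = 0)
P = 21
m(v) = ¼ (m(v) = 1/(0 + 4) = 1/4 = ¼)
((-2041 + 691) + m(P))/(110 + J) = ((-2041 + 691) + ¼)/(110 + 1877) = (-1350 + ¼)/1987 = -5399/4*1/1987 = -5399/7948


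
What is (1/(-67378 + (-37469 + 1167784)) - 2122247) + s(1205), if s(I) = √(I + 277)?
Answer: -2255814859438/1062937 + √1482 ≈ -2.1222e+6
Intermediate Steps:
s(I) = √(277 + I)
(1/(-67378 + (-37469 + 1167784)) - 2122247) + s(1205) = (1/(-67378 + (-37469 + 1167784)) - 2122247) + √(277 + 1205) = (1/(-67378 + 1130315) - 2122247) + √1482 = (1/1062937 - 2122247) + √1482 = -2255814859438/1062937 + √1482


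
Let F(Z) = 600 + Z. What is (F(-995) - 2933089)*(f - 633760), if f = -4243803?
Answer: 14308253019492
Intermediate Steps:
(F(-995) - 2933089)*(f - 633760) = ((600 - 995) - 2933089)*(-4243803 - 633760) = (-395 - 2933089)*(-4877563) = -2933484*(-4877563) = 14308253019492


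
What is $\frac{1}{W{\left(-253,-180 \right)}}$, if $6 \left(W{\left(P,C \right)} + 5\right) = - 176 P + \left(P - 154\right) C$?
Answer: $\frac{3}{58879} \approx 5.0952 \cdot 10^{-5}$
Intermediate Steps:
$W{\left(P,C \right)} = -5 - \frac{88 P}{3} + \frac{C \left(-154 + P\right)}{6}$ ($W{\left(P,C \right)} = -5 + \frac{- 176 P + \left(P - 154\right) C}{6} = -5 + \frac{- 176 P + \left(-154 + P\right) C}{6} = -5 + \frac{- 176 P + C \left(-154 + P\right)}{6} = -5 + \left(- \frac{88 P}{3} + \frac{C \left(-154 + P\right)}{6}\right) = -5 - \frac{88 P}{3} + \frac{C \left(-154 + P\right)}{6}$)
$\frac{1}{W{\left(-253,-180 \right)}} = \frac{1}{-5 - - \frac{22264}{3} - -4620 + \frac{1}{6} \left(-180\right) \left(-253\right)} = \frac{1}{-5 + \frac{22264}{3} + 4620 + 7590} = \frac{1}{\frac{58879}{3}} = \frac{3}{58879}$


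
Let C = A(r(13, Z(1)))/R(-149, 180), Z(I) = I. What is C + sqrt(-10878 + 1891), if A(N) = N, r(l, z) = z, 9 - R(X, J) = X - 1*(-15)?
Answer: 1/143 + I*sqrt(8987) ≈ 0.006993 + 94.8*I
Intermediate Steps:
R(X, J) = -6 - X (R(X, J) = 9 - (X - 1*(-15)) = 9 - (X + 15) = 9 - (15 + X) = 9 + (-15 - X) = -6 - X)
C = 1/143 (C = 1/(-6 - 1*(-149)) = 1/(-6 + 149) = 1/143 ≈ 0.0069930)
C + sqrt(-10878 + 1891) = 1/143 + sqrt(-10878 + 1891) = 1/143 + sqrt(-8987) = 1/143 + I*sqrt(8987)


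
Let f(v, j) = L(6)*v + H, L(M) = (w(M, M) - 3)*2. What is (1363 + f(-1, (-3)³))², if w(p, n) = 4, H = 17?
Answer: 1898884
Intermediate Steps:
L(M) = 2 (L(M) = (4 - 3)*2 = 1*2 = 2)
f(v, j) = 17 + 2*v (f(v, j) = 2*v + 17 = 17 + 2*v)
(1363 + f(-1, (-3)³))² = (1363 + (17 + 2*(-1)))² = (1363 + (17 - 2))² = (1363 + 15)² = 1378² = 1898884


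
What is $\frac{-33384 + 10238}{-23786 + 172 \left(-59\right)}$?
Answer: $\frac{11573}{16967} \approx 0.68209$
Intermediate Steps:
$\frac{-33384 + 10238}{-23786 + 172 \left(-59\right)} = - \frac{23146}{-23786 - 10148} = - \frac{23146}{-33934} = \left(-23146\right) \left(- \frac{1}{33934}\right) = \frac{11573}{16967}$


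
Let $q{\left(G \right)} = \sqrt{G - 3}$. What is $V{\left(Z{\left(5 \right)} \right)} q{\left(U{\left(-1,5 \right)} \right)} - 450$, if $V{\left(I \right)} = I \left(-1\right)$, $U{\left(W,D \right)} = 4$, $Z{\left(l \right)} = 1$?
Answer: $-451$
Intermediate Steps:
$q{\left(G \right)} = \sqrt{-3 + G}$ ($q{\left(G \right)} = \sqrt{G - 3} = \sqrt{-3 + G}$)
$V{\left(I \right)} = - I$
$V{\left(Z{\left(5 \right)} \right)} q{\left(U{\left(-1,5 \right)} \right)} - 450 = \left(-1\right) 1 \sqrt{-3 + 4} - 450 = - \sqrt{1} - 450 = \left(-1\right) 1 - 450 = -1 - 450 = -451$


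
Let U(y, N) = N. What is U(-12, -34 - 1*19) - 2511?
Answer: -2564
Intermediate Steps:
U(-12, -34 - 1*19) - 2511 = (-34 - 1*19) - 2511 = (-34 - 19) - 2511 = -53 - 2511 = -2564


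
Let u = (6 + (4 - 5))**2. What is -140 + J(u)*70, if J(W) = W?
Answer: 1610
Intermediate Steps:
u = 25 (u = (6 - 1)**2 = 5**2 = 25)
-140 + J(u)*70 = -140 + 25*70 = -140 + 1750 = 1610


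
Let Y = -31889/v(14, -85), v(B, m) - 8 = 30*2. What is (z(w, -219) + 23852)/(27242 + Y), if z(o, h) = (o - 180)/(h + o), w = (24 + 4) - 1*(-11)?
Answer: 24329839/27308505 ≈ 0.89093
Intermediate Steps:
w = 39 (w = 28 + 11 = 39)
z(o, h) = (-180 + o)/(h + o)
v(B, m) = 68 (v(B, m) = 8 + 30*2 = 8 + 60 = 68)
Y = -31889/68 ≈ -468.96
(z(w, -219) + 23852)/(27242 + Y) = ((-180 + 39)/(-219 + 39) + 23852)/(27242 - 31889/68) = (-141/(-180) + 23852)/(1820567/68) = (-1/180*(-141) + 23852)*(68/1820567) = (47/60 + 23852)*(68/1820567) = (1431167/60)*(68/1820567) = 24329839/27308505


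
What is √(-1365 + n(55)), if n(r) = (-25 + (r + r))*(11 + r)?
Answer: √4245 ≈ 65.154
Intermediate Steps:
n(r) = (-25 + 2*r)*(11 + r)
√(-1365 + n(55)) = √(-1365 + (-275 - 3*55 + 2*55²)) = √(-1365 + (-275 - 165 + 2*3025)) = √(-1365 + (-275 - 165 + 6050)) = √(-1365 + 5610) = √4245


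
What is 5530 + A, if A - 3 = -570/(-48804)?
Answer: 45005517/8134 ≈ 5533.0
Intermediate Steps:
A = 24497/8134 (A = 3 - 570/(-48804) = 3 - 570*(-1/48804) = 3 + 95/8134 = 24497/8134 ≈ 3.0117)
5530 + A = 5530 + 24497/8134 = 45005517/8134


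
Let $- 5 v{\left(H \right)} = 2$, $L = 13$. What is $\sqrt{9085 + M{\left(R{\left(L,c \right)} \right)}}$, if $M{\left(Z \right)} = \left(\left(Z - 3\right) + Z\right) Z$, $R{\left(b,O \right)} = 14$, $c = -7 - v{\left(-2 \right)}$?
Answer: $\sqrt{9435} \approx 97.134$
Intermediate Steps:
$v{\left(H \right)} = - \frac{2}{5}$ ($v{\left(H \right)} = \left(- \frac{1}{5}\right) 2 = - \frac{2}{5}$)
$c = - \frac{33}{5}$ ($c = -7 - - \frac{2}{5} = -7 + \frac{2}{5} = - \frac{33}{5} \approx -6.6$)
$M{\left(Z \right)} = Z \left(-3 + 2 Z\right)$ ($M{\left(Z \right)} = \left(\left(Z - 3\right) + Z\right) Z = \left(\left(-3 + Z\right) + Z\right) Z = \left(-3 + 2 Z\right) Z = Z \left(-3 + 2 Z\right)$)
$\sqrt{9085 + M{\left(R{\left(L,c \right)} \right)}} = \sqrt{9085 + 14 \left(-3 + 2 \cdot 14\right)} = \sqrt{9085 + 14 \left(-3 + 28\right)} = \sqrt{9085 + 14 \cdot 25} = \sqrt{9085 + 350} = \sqrt{9435}$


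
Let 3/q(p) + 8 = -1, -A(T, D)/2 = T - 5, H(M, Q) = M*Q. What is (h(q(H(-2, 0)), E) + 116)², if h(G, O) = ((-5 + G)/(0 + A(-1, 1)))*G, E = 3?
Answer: 9834496/729 ≈ 13490.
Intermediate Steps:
A(T, D) = 10 - 2*T (A(T, D) = -2*(T - 5) = -2*(-5 + T) = 10 - 2*T)
q(p) = -⅓ (q(p) = 3/(-8 - 1) = 3/(-9) = 3*(-⅑) = -⅓)
h(G, O) = G*(-5/12 + G/12) (h(G, O) = ((-5 + G)/(0 + (10 - 2*(-1))))*G = ((-5 + G)/(0 + (10 + 2)))*G = ((-5 + G)/(0 + 12))*G = ((-5 + G)/12)*G = ((-5 + G)*(1/12))*G = (-5/12 + G/12)*G = G*(-5/12 + G/12))
(h(q(H(-2, 0)), E) + 116)² = ((1/12)*(-⅓)*(-5 - ⅓) + 116)² = ((1/12)*(-⅓)*(-16/3) + 116)² = (4/27 + 116)² = (3136/27)² = 9834496/729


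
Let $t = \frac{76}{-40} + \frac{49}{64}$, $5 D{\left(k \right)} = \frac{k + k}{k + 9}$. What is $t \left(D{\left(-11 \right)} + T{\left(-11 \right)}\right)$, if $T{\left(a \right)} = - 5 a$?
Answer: $- \frac{51909}{800} \approx -64.886$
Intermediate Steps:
$D{\left(k \right)} = \frac{2 k}{5 \left(9 + k\right)}$ ($D{\left(k \right)} = \frac{\left(k + k\right) \frac{1}{k + 9}}{5} = \frac{2 k \frac{1}{9 + k}}{5} = \frac{2 k}{5 \left(9 + k\right)}$)
$t = - \frac{363}{320}$ ($t = 76 \left(- \frac{1}{40}\right) + 49 \cdot \frac{1}{64} = - \frac{19}{10} + \frac{49}{64} = - \frac{363}{320} \approx -1.1344$)
$t \left(D{\left(-11 \right)} + T{\left(-11 \right)}\right) = - \frac{363 \left(\frac{2}{5} \left(-11\right) \frac{1}{9 - 11} - -55\right)}{320} = - \frac{363 \left(\frac{2}{5} \left(-11\right) \frac{1}{-2} + 55\right)}{320} = - \frac{363 \left(\frac{2}{5} \left(-11\right) \left(- \frac{1}{2}\right) + 55\right)}{320} = - \frac{363 \left(\frac{11}{5} + 55\right)}{320} = \left(- \frac{363}{320}\right) \frac{286}{5} = - \frac{51909}{800}$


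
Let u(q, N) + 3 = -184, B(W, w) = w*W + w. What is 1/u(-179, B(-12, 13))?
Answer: -1/187 ≈ -0.0053476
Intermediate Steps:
B(W, w) = w + W*w (B(W, w) = W*w + w = w + W*w)
u(q, N) = -187 (u(q, N) = -3 - 184 = -187)
1/u(-179, B(-12, 13)) = 1/(-187) = -1/187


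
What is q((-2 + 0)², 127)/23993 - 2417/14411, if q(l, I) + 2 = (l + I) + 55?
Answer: -55339457/345763123 ≈ -0.16005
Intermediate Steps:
q(l, I) = 53 + I + l (q(l, I) = -2 + ((l + I) + 55) = -2 + ((I + l) + 55) = -2 + (55 + I + l) = 53 + I + l)
q((-2 + 0)², 127)/23993 - 2417/14411 = (53 + 127 + (-2 + 0)²)/23993 - 2417/14411 = (53 + 127 + (-2)²)*(1/23993) - 2417*1/14411 = (53 + 127 + 4)*(1/23993) - 2417/14411 = 184*(1/23993) - 2417/14411 = 184/23993 - 2417/14411 = -55339457/345763123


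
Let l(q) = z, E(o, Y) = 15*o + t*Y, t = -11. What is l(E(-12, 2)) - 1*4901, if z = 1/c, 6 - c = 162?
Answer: -764557/156 ≈ -4901.0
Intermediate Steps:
c = -156 (c = 6 - 1*162 = 6 - 162 = -156)
E(o, Y) = -11*Y + 15*o (E(o, Y) = 15*o - 11*Y = -11*Y + 15*o)
z = -1/156 (z = 1/(-156) = -1/156 ≈ -0.0064103)
l(q) = -1/156
l(E(-12, 2)) - 1*4901 = -1/156 - 1*4901 = -1/156 - 4901 = -764557/156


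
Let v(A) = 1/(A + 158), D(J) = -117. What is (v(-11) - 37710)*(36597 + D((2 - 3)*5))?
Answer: -67407367040/49 ≈ -1.3757e+9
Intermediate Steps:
v(A) = 1/(158 + A)
(v(-11) - 37710)*(36597 + D((2 - 3)*5)) = (1/(158 - 11) - 37710)*(36597 - 117) = (1/147 - 37710)*36480 = -5543369/147*36480 = -67407367040/49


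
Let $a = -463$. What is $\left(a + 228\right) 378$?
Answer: $-88830$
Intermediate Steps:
$\left(a + 228\right) 378 = \left(-463 + 228\right) 378 = \left(-235\right) 378 = -88830$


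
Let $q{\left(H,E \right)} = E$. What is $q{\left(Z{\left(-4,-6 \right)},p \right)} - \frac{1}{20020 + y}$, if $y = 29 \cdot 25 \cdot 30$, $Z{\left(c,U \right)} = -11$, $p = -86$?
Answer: $- \frac{3592221}{41770} \approx -86.0$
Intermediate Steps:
$y = 21750$ ($y = 725 \cdot 30 = 21750$)
$q{\left(Z{\left(-4,-6 \right)},p \right)} - \frac{1}{20020 + y} = -86 - \frac{1}{20020 + 21750} = -86 - \frac{1}{41770} = - \frac{3592221}{41770}$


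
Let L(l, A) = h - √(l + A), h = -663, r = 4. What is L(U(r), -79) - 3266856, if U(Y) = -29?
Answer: -3267519 - 6*I*√3 ≈ -3.2675e+6 - 10.392*I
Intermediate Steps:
L(l, A) = -663 - √(A + l) (L(l, A) = -663 - √(l + A) = -663 - √(A + l))
L(U(r), -79) - 3266856 = (-663 - √(-79 - 29)) - 3266856 = (-663 - √(-108)) - 3266856 = (-663 - 6*I*√3) - 3266856 = -3267519 - 6*I*√3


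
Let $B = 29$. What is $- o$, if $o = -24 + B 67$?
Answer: $-1919$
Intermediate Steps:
$o = 1919$ ($o = -24 + 29 \cdot 67 = -24 + 1943 = 1919$)
$- o = \left(-1\right) 1919 = -1919$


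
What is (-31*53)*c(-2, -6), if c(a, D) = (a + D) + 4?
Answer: 6572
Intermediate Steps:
c(a, D) = 4 + D + a (c(a, D) = (D + a) + 4 = 4 + D + a)
(-31*53)*c(-2, -6) = (-31*53)*(4 - 6 - 2) = -1643*(-4) = 6572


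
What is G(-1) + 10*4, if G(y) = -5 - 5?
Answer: 30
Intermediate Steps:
G(y) = -10
G(-1) + 10*4 = -10 + 10*4 = -10 + 40 = 30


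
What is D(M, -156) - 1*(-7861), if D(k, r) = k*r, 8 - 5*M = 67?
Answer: 48509/5 ≈ 9701.8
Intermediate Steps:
M = -59/5 (M = 8/5 - 1/5*67 = 8/5 - 67/5 = -59/5 ≈ -11.800)
D(M, -156) - 1*(-7861) = -59/5*(-156) - 1*(-7861) = 9204/5 + 7861 = 48509/5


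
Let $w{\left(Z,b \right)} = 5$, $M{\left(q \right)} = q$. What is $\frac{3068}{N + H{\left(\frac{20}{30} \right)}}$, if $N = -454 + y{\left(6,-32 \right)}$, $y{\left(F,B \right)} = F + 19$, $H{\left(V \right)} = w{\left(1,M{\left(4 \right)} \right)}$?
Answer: $- \frac{767}{106} \approx -7.2358$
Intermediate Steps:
$H{\left(V \right)} = 5$
$y{\left(F,B \right)} = 19 + F$
$N = -429$ ($N = -454 + \left(19 + 6\right) = -454 + 25 = -429$)
$\frac{3068}{N + H{\left(\frac{20}{30} \right)}} = \frac{3068}{-429 + 5} = \frac{3068}{-424} = 3068 \left(- \frac{1}{424}\right) = - \frac{767}{106}$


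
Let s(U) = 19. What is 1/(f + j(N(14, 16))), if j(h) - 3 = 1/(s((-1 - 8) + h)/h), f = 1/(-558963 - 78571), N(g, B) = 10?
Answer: 12113146/42714759 ≈ 0.28358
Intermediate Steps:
f = -1/637534 (f = 1/(-637534) = -1/637534 ≈ -1.5685e-6)
j(h) = 3 + h/19 (j(h) = 3 + 1/(19/h) = 3 + h/19)
1/(f + j(N(14, 16))) = 1/(-1/637534 + (3 + (1/19)*10)) = 1/(-1/637534 + (3 + 10/19)) = 1/(-1/637534 + 67/19) = 1/(42714759/12113146) = 12113146/42714759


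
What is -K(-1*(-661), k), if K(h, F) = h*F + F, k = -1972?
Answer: 1305464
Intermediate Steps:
K(h, F) = F + F*h (K(h, F) = F*h + F = F + F*h)
-K(-1*(-661), k) = -(-1972)*(1 - 1*(-661)) = -(-1972)*(1 + 661) = -(-1972)*662 = -1*(-1305464) = 1305464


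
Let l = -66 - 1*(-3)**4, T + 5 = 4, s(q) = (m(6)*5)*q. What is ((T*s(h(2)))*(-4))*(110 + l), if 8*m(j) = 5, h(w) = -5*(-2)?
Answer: -4625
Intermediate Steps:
h(w) = 10
m(j) = 5/8 (m(j) = (1/8)*5 = 5/8)
s(q) = 25*q/8 (s(q) = ((5/8)*5)*q = 25*q/8)
T = -1 (T = -5 + 4 = -1)
l = -147 (l = -66 - 1*81 = -66 - 81 = -147)
((T*s(h(2)))*(-4))*(110 + l) = (-25*10/8*(-4))*(110 - 147) = (-1*125/4*(-4))*(-37) = -125/4*(-4)*(-37) = 125*(-37) = -4625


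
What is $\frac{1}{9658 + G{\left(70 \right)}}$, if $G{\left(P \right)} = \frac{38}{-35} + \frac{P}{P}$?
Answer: $\frac{35}{338027} \approx 0.00010354$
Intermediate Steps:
$G{\left(P \right)} = - \frac{3}{35}$ ($G{\left(P \right)} = 38 \left(- \frac{1}{35}\right) + 1 = - \frac{38}{35} + 1 = - \frac{3}{35}$)
$\frac{1}{9658 + G{\left(70 \right)}} = \frac{1}{9658 - \frac{3}{35}} = \frac{1}{\frac{338027}{35}} = \frac{35}{338027}$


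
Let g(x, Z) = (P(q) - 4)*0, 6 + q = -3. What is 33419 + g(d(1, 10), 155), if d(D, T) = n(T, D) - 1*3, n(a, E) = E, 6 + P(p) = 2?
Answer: 33419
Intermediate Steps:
q = -9 (q = -6 - 3 = -9)
P(p) = -4 (P(p) = -6 + 2 = -4)
d(D, T) = -3 + D (d(D, T) = D - 1*3 = D - 3 = -3 + D)
g(x, Z) = 0 (g(x, Z) = (-4 - 4)*0 = -8*0 = 0)
33419 + g(d(1, 10), 155) = 33419 + 0 = 33419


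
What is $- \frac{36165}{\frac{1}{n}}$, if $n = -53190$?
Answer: $1923616350$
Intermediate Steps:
$- \frac{36165}{\frac{1}{n}} = - \frac{36165}{\frac{1}{-53190}} = - \frac{36165}{- \frac{1}{53190}} = \left(-36165\right) \left(-53190\right) = 1923616350$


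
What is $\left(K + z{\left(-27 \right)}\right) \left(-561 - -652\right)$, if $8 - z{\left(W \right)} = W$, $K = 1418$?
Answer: $132223$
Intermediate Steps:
$z{\left(W \right)} = 8 - W$
$\left(K + z{\left(-27 \right)}\right) \left(-561 - -652\right) = \left(1418 + \left(8 - -27\right)\right) \left(-561 - -652\right) = \left(1418 + \left(8 + 27\right)\right) \left(-561 + 652\right) = \left(1418 + 35\right) 91 = 1453 \cdot 91 = 132223$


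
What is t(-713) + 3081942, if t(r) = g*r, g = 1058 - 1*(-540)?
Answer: 1942568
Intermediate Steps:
g = 1598 (g = 1058 + 540 = 1598)
t(r) = 1598*r
t(-713) + 3081942 = 1598*(-713) + 3081942 = -1139374 + 3081942 = 1942568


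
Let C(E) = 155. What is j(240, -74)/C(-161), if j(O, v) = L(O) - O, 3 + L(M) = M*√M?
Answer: -243/155 + 192*√15/31 ≈ 22.420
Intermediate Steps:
L(M) = -3 + M^(3/2) (L(M) = -3 + M*√M = -3 + M^(3/2))
j(O, v) = -3 + O^(3/2) - O (j(O, v) = (-3 + O^(3/2)) - O = -3 + O^(3/2) - O)
j(240, -74)/C(-161) = (-3 + 240^(3/2) - 1*240)/155 = (-3 + 960*√15 - 240)*(1/155) = (-243 + 960*√15)*(1/155) = -243/155 + 192*√15/31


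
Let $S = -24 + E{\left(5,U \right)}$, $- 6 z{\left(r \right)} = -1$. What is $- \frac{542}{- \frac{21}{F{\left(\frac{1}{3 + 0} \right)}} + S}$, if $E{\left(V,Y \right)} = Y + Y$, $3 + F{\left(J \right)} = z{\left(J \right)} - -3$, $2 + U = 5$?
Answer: $\frac{271}{72} \approx 3.7639$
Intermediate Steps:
$U = 3$ ($U = -2 + 5 = 3$)
$z{\left(r \right)} = \frac{1}{6}$ ($z{\left(r \right)} = \left(- \frac{1}{6}\right) \left(-1\right) = \frac{1}{6}$)
$F{\left(J \right)} = \frac{1}{6}$ ($F{\left(J \right)} = -3 + \left(\frac{1}{6} - -3\right) = -3 + \left(\frac{1}{6} + 3\right) = -3 + \frac{19}{6} = \frac{1}{6}$)
$E{\left(V,Y \right)} = 2 Y$
$S = -18$ ($S = -24 + 2 \cdot 3 = -24 + 6 = -18$)
$- \frac{542}{- \frac{21}{F{\left(\frac{1}{3 + 0} \right)}} + S} = - \frac{542}{- 21 \frac{1}{\frac{1}{6}} - 18} = - \frac{542}{\left(-21\right) 6 - 18} = - \frac{542}{-126 - 18} = - \frac{542}{-144} = \left(-542\right) \left(- \frac{1}{144}\right) = \frac{271}{72}$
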